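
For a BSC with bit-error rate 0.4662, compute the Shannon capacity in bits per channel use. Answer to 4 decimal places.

Binary symmetric channel: C = 1 − h₂(ε) where h₂ is the binary entropy function.
h₂(0.4662) = −0.4662·log₂0.4662 − 0.5338·log₂0.5338 = 0.9967.
C = 1 − 0.9967 = 0.0033 bits per channel use.

0.0033 bits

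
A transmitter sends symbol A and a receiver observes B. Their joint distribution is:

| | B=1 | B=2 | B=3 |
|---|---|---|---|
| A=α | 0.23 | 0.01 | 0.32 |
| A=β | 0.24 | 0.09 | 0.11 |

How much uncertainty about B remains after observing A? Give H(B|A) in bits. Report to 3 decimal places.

1.248 bits

Chain rule: H(B|A) = H(A,B) − H(A).
Marginals: p(A) = (0.5600, 0.4400), p(B) = (0.4700, 0.1000, 0.4300).
H(A,B) = 2.2372 bits; H(A) = 0.9896 bits.
H(B|A) = 2.2372 − 0.9896 = 1.248 bits.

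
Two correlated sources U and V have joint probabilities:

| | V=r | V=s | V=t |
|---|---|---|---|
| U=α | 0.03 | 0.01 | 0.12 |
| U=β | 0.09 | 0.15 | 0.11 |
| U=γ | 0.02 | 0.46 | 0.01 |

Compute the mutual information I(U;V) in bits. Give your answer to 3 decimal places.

0.423 bits

Marginals: p(U) = (0.1600, 0.3500, 0.4900), p(V) = (0.1400, 0.6200, 0.2400).
I(U;V) = Σ p(x,y)·log₂[p(x,y)/(p(x)p(y))].
  (α,r): 0.03·log₂(1.3393) = 0.0126
  (α,s): 0.01·log₂(0.1008) = -0.0331
  (α,t): 0.12·log₂(3.1250) = 0.1973
  (β,r): 0.09·log₂(1.8367) = 0.0789
  (β,s): 0.15·log₂(0.6912) = -0.0799
  (β,t): 0.11·log₂(1.3095) = 0.0428
  (γ,r): 0.02·log₂(0.2915) = -0.0356
  (γ,s): 0.46·log₂(1.5142) = 0.2753
  (γ,t): 0.01·log₂(0.0850) = -0.0356
Sum = 0.423 bits.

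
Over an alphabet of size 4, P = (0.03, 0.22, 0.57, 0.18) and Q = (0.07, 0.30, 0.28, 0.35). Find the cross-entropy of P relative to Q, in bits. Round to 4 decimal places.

H(P,Q) = −Σ p·log₂ q.
  −0.03·log₂(0.07) = 0.11510
  −0.22·log₂(0.30) = 0.38213
  −0.57·log₂(0.28) = 1.04681
  −0.18·log₂(0.35) = 0.27262
H(P,Q) = 1.8167 bits.

1.8167 bits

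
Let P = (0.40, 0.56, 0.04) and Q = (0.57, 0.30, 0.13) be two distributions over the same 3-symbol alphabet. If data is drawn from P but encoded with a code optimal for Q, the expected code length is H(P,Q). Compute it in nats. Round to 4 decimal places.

0.9807 nats

H(P,Q) = −Σ p·ln q.
  −0.40·ln(0.57) = 0.22485
  −0.56·ln(0.30) = 0.67422
  −0.04·ln(0.13) = 0.08161
H(P,Q) = 0.9807 nats.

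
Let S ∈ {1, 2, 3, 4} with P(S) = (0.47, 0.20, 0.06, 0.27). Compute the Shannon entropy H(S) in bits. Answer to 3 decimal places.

H(S) = −Σ p·log₂ p.
  −(0.47)·log₂(0.47) = 0.5120
  −(0.20)·log₂(0.20) = 0.4644
  −(0.06)·log₂(0.06) = 0.2435
  −(0.27)·log₂(0.27) = 0.5100
Sum: 0.5120 + 0.4644 + 0.2435 + 0.5100 = 1.730 bits.

1.730 bits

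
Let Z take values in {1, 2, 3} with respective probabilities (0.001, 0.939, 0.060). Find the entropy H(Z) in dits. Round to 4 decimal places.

0.1020 dits

H(Z) = −Σ p·log₁₀ p.
  −(0.001)·log₁₀(0.001) = 0.00300
  −(0.939)·log₁₀(0.939) = 0.02567
  −(0.060)·log₁₀(0.060) = 0.07331
Sum: 0.00300 + 0.02567 + 0.07331 = 0.1020 dits.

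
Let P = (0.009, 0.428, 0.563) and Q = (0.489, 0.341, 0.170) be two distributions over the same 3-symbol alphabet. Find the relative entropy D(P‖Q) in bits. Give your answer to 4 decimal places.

D(P‖Q) = Σ p·log₂(p/q).
  0.009·log₂(0.009/0.489) = -0.05187
  0.428·log₂(0.428/0.341) = 0.14032
  0.563·log₂(0.563/0.170) = 0.97264
D(P‖Q) = 1.0611 bits.

1.0611 bits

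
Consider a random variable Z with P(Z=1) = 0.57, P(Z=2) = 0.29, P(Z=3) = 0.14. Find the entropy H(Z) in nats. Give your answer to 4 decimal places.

H(Z) = −Σ p·ln p.
  −(0.57)·ln(0.57) = 0.32041
  −(0.29)·ln(0.29) = 0.35898
  −(0.14)·ln(0.14) = 0.27526
Sum: 0.32041 + 0.35898 + 0.27526 = 0.9546 nats.

0.9546 nats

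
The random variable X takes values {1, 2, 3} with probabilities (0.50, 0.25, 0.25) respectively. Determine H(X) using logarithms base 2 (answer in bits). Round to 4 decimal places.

H(X) = −Σ p·log₂ p.
  −(0.50)·log₂(0.50) = 0.50000
  −(0.25)·log₂(0.25) = 0.50000
  −(0.25)·log₂(0.25) = 0.50000
Sum: 0.50000 + 0.50000 + 0.50000 = 1.5000 bits.

1.5000 bits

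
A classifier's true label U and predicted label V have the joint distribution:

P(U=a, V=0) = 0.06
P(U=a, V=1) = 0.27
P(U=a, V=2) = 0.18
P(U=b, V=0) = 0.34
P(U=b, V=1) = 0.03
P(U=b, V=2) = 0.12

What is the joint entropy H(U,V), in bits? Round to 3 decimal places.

2.247 bits

H(U,V) = −Σ p(x,y)·log₂ p(x,y) over all 6 cells.
  cell (a,0): −0.06·log₂0.06 = 0.2435
  cell (a,1): −0.27·log₂0.27 = 0.5100
  cell (a,2): −0.18·log₂0.18 = 0.4453
  cell (b,0): −0.34·log₂0.34 = 0.5292
  cell (b,1): −0.03·log₂0.03 = 0.1518
  cell (b,2): −0.12·log₂0.12 = 0.3671
Sum = 2.247 bits.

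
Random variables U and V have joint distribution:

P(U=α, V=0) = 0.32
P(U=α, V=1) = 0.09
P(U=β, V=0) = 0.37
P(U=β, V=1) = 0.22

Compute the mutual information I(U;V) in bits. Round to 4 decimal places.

0.0197 bits

Marginals: p(U) = (0.4100, 0.5900), p(V) = (0.6900, 0.3100).
I(U;V) = Σ p(x,y)·log₂[p(x,y)/(p(x)p(y))].
  (α,0): 0.32·log₂(1.1311) = 0.05689
  (α,1): 0.09·log₂(0.7081) = -0.04482
  (β,0): 0.37·log₂(0.9089) = -0.05101
  (β,1): 0.22·log₂(1.2028) = 0.05862
Sum = 0.0197 bits.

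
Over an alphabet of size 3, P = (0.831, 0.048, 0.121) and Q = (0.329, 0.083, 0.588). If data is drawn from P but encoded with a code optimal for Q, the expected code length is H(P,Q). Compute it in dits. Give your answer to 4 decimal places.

0.4810 dits

H(P,Q) = −Σ p·log₁₀ q.
  −0.831·log₁₀(0.329) = 0.40121
  −0.048·log₁₀(0.083) = 0.05188
  −0.121·log₁₀(0.588) = 0.02791
H(P,Q) = 0.4810 dits.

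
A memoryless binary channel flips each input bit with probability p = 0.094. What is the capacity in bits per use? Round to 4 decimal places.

Binary symmetric channel: C = 1 − h₂(ε) where h₂ is the binary entropy function.
h₂(0.094) = −0.094·log₂0.094 − 0.906·log₂0.906 = 0.4497.
C = 1 − 0.4497 = 0.5503 bits per channel use.

0.5503 bits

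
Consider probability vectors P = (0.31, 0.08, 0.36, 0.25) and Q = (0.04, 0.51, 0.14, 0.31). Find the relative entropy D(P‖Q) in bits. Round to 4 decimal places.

D(P‖Q) = Σ p·log₂(p/q).
  0.31·log₂(0.31/0.04) = 0.91580
  0.08·log₂(0.08/0.51) = -0.21379
  0.36·log₂(0.36/0.14) = 0.49053
  0.25·log₂(0.25/0.31) = -0.07759
D(P‖Q) = 1.1149 bits.

1.1149 bits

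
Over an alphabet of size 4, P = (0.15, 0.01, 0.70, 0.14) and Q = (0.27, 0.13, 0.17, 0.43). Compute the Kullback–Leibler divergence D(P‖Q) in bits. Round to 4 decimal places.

D(P‖Q) = Σ p·log₂(p/q).
  0.15·log₂(0.15/0.27) = -0.12720
  0.01·log₂(0.01/0.13) = -0.03700
  0.70·log₂(0.70/0.17) = 1.42927
  0.14·log₂(0.14/0.43) = -0.22665
D(P‖Q) = 1.0384 bits.

1.0384 bits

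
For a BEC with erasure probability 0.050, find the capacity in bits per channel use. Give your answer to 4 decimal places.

Binary erasure channel: capacity C = 1 − ε.
C = 1 − 0.050 = 0.9500 bits per channel use.

0.9500 bits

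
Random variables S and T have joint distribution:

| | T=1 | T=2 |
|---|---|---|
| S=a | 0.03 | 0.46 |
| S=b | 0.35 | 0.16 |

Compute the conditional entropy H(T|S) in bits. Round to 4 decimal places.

0.6205 bits

Chain rule: H(T|S) = H(S,T) − H(S).
Marginals: p(S) = (0.4900, 0.5100), p(T) = (0.3800, 0.6200).
H(S,T) = 1.6202 bits; H(S) = 0.9997 bits.
H(T|S) = 1.6202 − 0.9997 = 0.6205 bits.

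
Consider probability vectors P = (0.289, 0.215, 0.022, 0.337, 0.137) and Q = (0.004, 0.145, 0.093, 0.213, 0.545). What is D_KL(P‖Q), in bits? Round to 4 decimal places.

D(P‖Q) = Σ p·log₂(p/q).
  0.289·log₂(0.289/0.004) = 1.78455
  0.215·log₂(0.215/0.145) = 0.12218
  0.022·log₂(0.022/0.093) = -0.04575
  0.337·log₂(0.337/0.213) = 0.22306
  0.137·log₂(0.137/0.545) = -0.27292
D(P‖Q) = 1.8111 bits.

1.8111 bits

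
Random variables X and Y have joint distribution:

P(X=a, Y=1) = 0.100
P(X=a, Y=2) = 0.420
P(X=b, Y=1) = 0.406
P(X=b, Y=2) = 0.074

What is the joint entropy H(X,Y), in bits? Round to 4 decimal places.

1.6638 bits

H(X,Y) = −Σ p(x,y)·log₂ p(x,y) over all 4 cells.
  cell (a,1): −0.100·log₂0.100 = 0.33219
  cell (a,2): −0.420·log₂0.420 = 0.52565
  cell (b,1): −0.406·log₂0.406 = 0.52798
  cell (b,2): −0.074·log₂0.074 = 0.27797
Sum = 1.6638 bits.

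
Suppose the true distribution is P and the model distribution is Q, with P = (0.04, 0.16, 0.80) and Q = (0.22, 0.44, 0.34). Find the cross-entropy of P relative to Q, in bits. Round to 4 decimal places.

1.5220 bits

H(P,Q) = −Σ p·log₂ q.
  −0.04·log₂(0.22) = 0.08738
  −0.16·log₂(0.44) = 0.18951
  −0.80·log₂(0.34) = 1.24511
H(P,Q) = 1.5220 bits.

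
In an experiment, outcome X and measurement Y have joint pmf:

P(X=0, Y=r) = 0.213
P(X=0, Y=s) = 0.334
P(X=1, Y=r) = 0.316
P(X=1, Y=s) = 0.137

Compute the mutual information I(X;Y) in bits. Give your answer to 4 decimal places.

0.0695 bits

Marginals: p(X) = (0.5470, 0.4530), p(Y) = (0.5290, 0.4710).
I(X;Y) = Σ p(x,y)·log₂[p(x,y)/(p(x)p(y))].
  (0,r): 0.213·log₂(0.7361) = -0.09415
  (0,s): 0.334·log₂(1.2964) = 0.12509
  (1,r): 0.316·log₂(1.3187) = 0.12611
  (1,s): 0.137·log₂(0.6421) = -0.08756
Sum = 0.0695 bits.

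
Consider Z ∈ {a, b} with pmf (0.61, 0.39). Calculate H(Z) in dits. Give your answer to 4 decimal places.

H(Z) = −Σ p·log₁₀ p.
  −(0.61)·log₁₀(0.61) = 0.13095
  −(0.39)·log₁₀(0.39) = 0.15948
Sum: 0.13095 + 0.15948 = 0.2904 dits.

0.2904 dits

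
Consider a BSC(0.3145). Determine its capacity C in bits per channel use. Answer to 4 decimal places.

0.1017 bits

Binary symmetric channel: C = 1 − h₂(ε) where h₂ is the binary entropy function.
h₂(0.3145) = −0.3145·log₂0.3145 − 0.6855·log₂0.6855 = 0.8983.
C = 1 − 0.8983 = 0.1017 bits per channel use.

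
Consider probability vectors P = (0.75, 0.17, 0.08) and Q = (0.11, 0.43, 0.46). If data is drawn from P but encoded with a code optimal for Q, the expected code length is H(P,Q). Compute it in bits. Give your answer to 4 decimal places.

H(P,Q) = −Σ p·log₂ q.
  −0.75·log₂(0.11) = 2.38832
  −0.17·log₂(0.43) = 0.20699
  −0.08·log₂(0.46) = 0.08962
H(P,Q) = 2.6849 bits.

2.6849 bits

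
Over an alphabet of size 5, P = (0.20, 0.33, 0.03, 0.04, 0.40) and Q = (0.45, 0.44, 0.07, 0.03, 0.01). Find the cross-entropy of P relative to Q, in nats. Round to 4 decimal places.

2.4927 nats

H(P,Q) = −Σ p·ln q.
  −0.20·ln(0.45) = 0.15970
  −0.33·ln(0.44) = 0.27092
  −0.03·ln(0.07) = 0.07978
  −0.04·ln(0.03) = 0.14026
  −0.40·ln(0.01) = 1.84207
H(P,Q) = 2.4927 nats.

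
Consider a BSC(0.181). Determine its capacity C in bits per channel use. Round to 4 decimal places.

0.3177 bits

Binary symmetric channel: C = 1 − h₂(ε) where h₂ is the binary entropy function.
h₂(0.181) = −0.181·log₂0.181 − 0.819·log₂0.819 = 0.6823.
C = 1 − 0.6823 = 0.3177 bits per channel use.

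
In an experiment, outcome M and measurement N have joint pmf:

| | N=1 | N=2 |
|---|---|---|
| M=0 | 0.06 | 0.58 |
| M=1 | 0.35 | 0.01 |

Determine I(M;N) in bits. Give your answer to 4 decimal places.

0.6233 bits

Marginals: p(M) = (0.6400, 0.3600), p(N) = (0.4100, 0.5900).
I(M;N) = Σ p(x,y)·log₂[p(x,y)/(p(x)p(y))].
  (0,1): 0.06·log₂(0.2287) = -0.12772
  (0,2): 0.58·log₂(1.5360) = 0.35913
  (1,1): 0.35·log₂(2.3713) = 0.43598
  (1,2): 0.01·log₂(0.0471) = -0.04409
Sum = 0.6233 bits.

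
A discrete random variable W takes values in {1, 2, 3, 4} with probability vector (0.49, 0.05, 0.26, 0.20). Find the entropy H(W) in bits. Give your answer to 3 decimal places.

1.690 bits

H(W) = −Σ p·log₂ p.
  −(0.49)·log₂(0.49) = 0.5043
  −(0.05)·log₂(0.05) = 0.2161
  −(0.26)·log₂(0.26) = 0.5053
  −(0.20)·log₂(0.20) = 0.4644
Sum: 0.5043 + 0.2161 + 0.5053 + 0.4644 = 1.690 bits.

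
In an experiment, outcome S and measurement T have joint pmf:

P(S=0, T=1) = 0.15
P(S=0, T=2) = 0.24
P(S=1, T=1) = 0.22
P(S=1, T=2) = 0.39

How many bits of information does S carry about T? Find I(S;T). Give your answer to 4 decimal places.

Marginals: p(S) = (0.3900, 0.6100), p(T) = (0.3700, 0.6300).
I(S;T) = Σ p(x,y)·log₂[p(x,y)/(p(x)p(y))].
  (0,1): 0.15·log₂(1.0395) = 0.00838
  (0,2): 0.24·log₂(0.9768) = -0.00813
  (1,1): 0.22·log₂(0.9747) = -0.00812
  (1,2): 0.39·log₂(1.0148) = 0.00828
Sum = 0.0004 bits.

0.0004 bits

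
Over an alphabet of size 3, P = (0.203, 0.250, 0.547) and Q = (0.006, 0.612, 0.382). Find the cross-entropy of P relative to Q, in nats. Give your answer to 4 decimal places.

1.6877 nats

H(P,Q) = −Σ p·ln q.
  −0.203·ln(0.006) = 1.03855
  −0.250·ln(0.612) = 0.12276
  −0.547·ln(0.382) = 0.52640
H(P,Q) = 1.6877 nats.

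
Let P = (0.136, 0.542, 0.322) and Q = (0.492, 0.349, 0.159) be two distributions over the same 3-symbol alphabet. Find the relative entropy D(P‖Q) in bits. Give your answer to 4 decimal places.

D(P‖Q) = Σ p·log₂(p/q).
  0.136·log₂(0.136/0.492) = -0.25229
  0.542·log₂(0.542/0.349) = 0.34421
  0.322·log₂(0.322/0.159) = 0.32781
D(P‖Q) = 0.4197 bits.

0.4197 bits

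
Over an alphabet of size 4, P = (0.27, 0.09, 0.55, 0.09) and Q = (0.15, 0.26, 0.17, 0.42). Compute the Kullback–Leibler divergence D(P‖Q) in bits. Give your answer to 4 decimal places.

D(P‖Q) = Σ p·log₂(p/q).
  0.27·log₂(0.27/0.15) = 0.22896
  0.09·log₂(0.09/0.26) = -0.13775
  0.55·log₂(0.55/0.17) = 0.93164
  0.09·log₂(0.09/0.42) = -0.20002
D(P‖Q) = 0.8228 bits.

0.8228 bits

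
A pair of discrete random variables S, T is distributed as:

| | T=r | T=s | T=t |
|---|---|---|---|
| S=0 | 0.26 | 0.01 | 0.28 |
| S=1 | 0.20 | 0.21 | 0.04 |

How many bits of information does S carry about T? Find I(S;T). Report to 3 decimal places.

Marginals: p(S) = (0.5500, 0.4500), p(T) = (0.4600, 0.2200, 0.3200).
I(S;T) = Σ p(x,y)·log₂[p(x,y)/(p(x)p(y))].
  (0,r): 0.26·log₂(1.0277) = 0.0102
  (0,s): 0.01·log₂(0.0826) = -0.0360
  (0,t): 0.28·log₂(1.5909) = 0.1876
  (1,r): 0.20·log₂(0.9662) = -0.0099
  (1,s): 0.21·log₂(2.1212) = 0.2278
  (1,t): 0.04·log₂(0.2778) = -0.0739
Sum = 0.306 bits.

0.306 bits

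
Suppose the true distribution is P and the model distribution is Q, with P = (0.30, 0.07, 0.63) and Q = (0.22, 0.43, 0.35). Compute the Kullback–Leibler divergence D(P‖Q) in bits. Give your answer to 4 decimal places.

D(P‖Q) = Σ p·log₂(p/q).
  0.30·log₂(0.30/0.22) = 0.13424
  0.07·log₂(0.07/0.43) = -0.18332
  0.63·log₂(0.63/0.35) = 0.53424
D(P‖Q) = 0.4852 bits.

0.4852 bits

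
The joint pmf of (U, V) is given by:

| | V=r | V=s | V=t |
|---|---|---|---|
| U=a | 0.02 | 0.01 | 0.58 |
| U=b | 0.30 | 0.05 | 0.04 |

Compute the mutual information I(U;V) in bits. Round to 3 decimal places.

0.604 bits

Marginals: p(U) = (0.6100, 0.3900), p(V) = (0.3200, 0.0600, 0.6200).
I(U;V) = H(U) + H(V) − H(U,V).
H(U) = 0.9648, H(V) = 1.1972, H(U,V) = 1.5581.
I(U;V) = 0.9648 + 1.1972 − 1.5581 = 0.604 bits.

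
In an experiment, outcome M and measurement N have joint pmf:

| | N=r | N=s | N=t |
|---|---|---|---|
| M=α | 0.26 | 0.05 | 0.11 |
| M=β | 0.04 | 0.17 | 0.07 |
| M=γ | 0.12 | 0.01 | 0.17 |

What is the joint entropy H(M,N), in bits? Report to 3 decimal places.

H(M,N) = −Σ p(x,y)·log₂ p(x,y) over all 9 cells.
  cell (α,r): −0.26·log₂0.26 = 0.5053
  cell (α,s): −0.05·log₂0.05 = 0.2161
  cell (α,t): −0.11·log₂0.11 = 0.3503
  cell (β,r): −0.04·log₂0.04 = 0.1858
  cell (β,s): −0.17·log₂0.17 = 0.4346
  cell (β,t): −0.07·log₂0.07 = 0.2686
  cell (γ,r): −0.12·log₂0.12 = 0.3671
  cell (γ,s): −0.01·log₂0.01 = 0.0664
  cell (γ,t): −0.17·log₂0.17 = 0.4346
Sum = 2.829 bits.

2.829 bits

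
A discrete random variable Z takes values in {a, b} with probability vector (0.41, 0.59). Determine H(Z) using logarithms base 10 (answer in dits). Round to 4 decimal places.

0.2940 dits

H(Z) = −Σ p·log₁₀ p.
  −(0.41)·log₁₀(0.41) = 0.15876
  −(0.59)·log₁₀(0.59) = 0.13520
Sum: 0.15876 + 0.13520 = 0.2940 dits.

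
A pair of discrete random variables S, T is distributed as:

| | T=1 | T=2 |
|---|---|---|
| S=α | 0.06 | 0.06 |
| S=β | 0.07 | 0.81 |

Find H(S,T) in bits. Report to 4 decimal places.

1.0019 bits

H(S,T) = −Σ p(x,y)·log₂ p(x,y) over all 4 cells.
  cell (α,1): −0.06·log₂0.06 = 0.24353
  cell (α,2): −0.06·log₂0.06 = 0.24353
  cell (β,1): −0.07·log₂0.07 = 0.26856
  cell (β,2): −0.81·log₂0.81 = 0.24625
Sum = 1.0019 bits.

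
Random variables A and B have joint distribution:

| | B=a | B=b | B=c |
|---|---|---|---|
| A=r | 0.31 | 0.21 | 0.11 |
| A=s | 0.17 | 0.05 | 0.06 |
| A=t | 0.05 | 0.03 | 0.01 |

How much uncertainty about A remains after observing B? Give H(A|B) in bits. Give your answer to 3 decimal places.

1.227 bits

Marginals: p(A) = (0.6300, 0.2800, 0.0900), p(B) = (0.5300, 0.2900, 0.1800).
H(A|B) = Σ p(B) · H(A|B=·).
  B=a: p=0.5300, H(A|B=a) = 1.3001
  B=b: p=0.2900, H(A|B=b) = 1.1130
  B=c: p=0.1800, H(A|B=c) = 1.1942
Weighted sum = 1.227 bits.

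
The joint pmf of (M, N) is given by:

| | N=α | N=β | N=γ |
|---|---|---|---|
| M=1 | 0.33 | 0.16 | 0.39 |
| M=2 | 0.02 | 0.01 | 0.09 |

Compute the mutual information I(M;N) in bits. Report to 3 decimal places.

Marginals: p(M) = (0.8800, 0.1200), p(N) = (0.3500, 0.1700, 0.4800).
I(M;N) = Σ p(x,y)·log₂[p(x,y)/(p(x)p(y))].
  (1,α): 0.33·log₂(1.0714) = 0.0328
  (1,β): 0.16·log₂(1.0695) = 0.0155
  (1,γ): 0.39·log₂(0.9233) = -0.0449
  (2,α): 0.02·log₂(0.4762) = -0.0214
  (2,β): 0.01·log₂(0.4902) = -0.0103
  (2,γ): 0.09·log₂(1.5625) = 0.0579
Sum = 0.030 bits.

0.030 bits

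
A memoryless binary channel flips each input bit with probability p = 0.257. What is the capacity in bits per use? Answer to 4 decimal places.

Binary symmetric channel: C = 1 − h₂(ε) where h₂ is the binary entropy function.
h₂(0.257) = −0.257·log₂0.257 − 0.743·log₂0.743 = 0.8222.
C = 1 − 0.8222 = 0.1778 bits per channel use.

0.1778 bits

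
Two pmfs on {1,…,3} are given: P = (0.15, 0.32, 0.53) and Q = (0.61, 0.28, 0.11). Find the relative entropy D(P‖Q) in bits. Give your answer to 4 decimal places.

0.9604 bits

D(P‖Q) = Σ p·log₂(p/q).
  0.15·log₂(0.15/0.61) = -0.30358
  0.32·log₂(0.32/0.28) = 0.06165
  0.53·log₂(0.53/0.11) = 1.20230
D(P‖Q) = 0.9604 bits.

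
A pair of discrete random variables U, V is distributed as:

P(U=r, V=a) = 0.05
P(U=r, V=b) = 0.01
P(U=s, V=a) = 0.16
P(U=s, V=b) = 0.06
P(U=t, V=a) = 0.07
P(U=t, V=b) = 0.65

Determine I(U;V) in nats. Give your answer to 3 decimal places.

Marginals: p(U) = (0.0600, 0.2200, 0.7200), p(V) = (0.2800, 0.7200).
I(U;V) = H(U) + H(V) − H(U,V).
H(U) = 0.7384, H(V) = 0.5930, H(U,V) = 1.1240.
I(U;V) = 0.7384 + 0.5930 − 1.1240 = 0.207 nats.

0.207 nats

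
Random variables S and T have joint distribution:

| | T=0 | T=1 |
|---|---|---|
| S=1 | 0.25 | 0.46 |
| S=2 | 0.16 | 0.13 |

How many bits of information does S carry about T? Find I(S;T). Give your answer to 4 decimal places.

0.0242 bits

Marginals: p(S) = (0.7100, 0.2900), p(T) = (0.4100, 0.5900).
I(S;T) = Σ p(x,y)·log₂[p(x,y)/(p(x)p(y))].
  (1,0): 0.25·log₂(0.8588) = -0.05490
  (1,1): 0.46·log₂(1.0981) = 0.06211
  (2,0): 0.16·log₂(1.3457) = 0.06853
  (2,1): 0.13·log₂(0.7598) = -0.05152
Sum = 0.0242 bits.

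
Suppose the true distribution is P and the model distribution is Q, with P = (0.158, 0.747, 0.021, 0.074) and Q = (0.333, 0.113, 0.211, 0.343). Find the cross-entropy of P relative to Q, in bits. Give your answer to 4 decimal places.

H(P,Q) = −Σ p·log₂ q.
  −0.158·log₂(0.333) = 0.25065
  −0.747·log₂(0.113) = 2.34977
  −0.021·log₂(0.211) = 0.04714
  −0.074·log₂(0.343) = 0.11424
H(P,Q) = 2.7618 bits.

2.7618 bits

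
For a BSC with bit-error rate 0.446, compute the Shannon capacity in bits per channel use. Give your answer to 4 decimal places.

Binary symmetric channel: C = 1 − h₂(ε) where h₂ is the binary entropy function.
h₂(0.446) = −0.446·log₂0.446 − 0.554·log₂0.554 = 0.9916.
C = 1 − 0.9916 = 0.0084 bits per channel use.

0.0084 bits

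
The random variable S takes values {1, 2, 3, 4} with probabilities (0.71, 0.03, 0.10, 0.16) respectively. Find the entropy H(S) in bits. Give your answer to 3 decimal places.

1.258 bits

H(S) = −Σ p·log₂ p.
  −(0.71)·log₂(0.71) = 0.3508
  −(0.03)·log₂(0.03) = 0.1518
  −(0.10)·log₂(0.10) = 0.3322
  −(0.16)·log₂(0.16) = 0.4230
Sum: 0.3508 + 0.1518 + 0.3322 + 0.4230 = 1.258 bits.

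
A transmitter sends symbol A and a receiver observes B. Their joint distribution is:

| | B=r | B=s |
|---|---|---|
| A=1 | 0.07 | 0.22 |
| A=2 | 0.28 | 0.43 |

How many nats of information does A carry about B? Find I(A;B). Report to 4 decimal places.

Marginals: p(A) = (0.2900, 0.7100), p(B) = (0.3500, 0.6500).
I(A;B) = H(A) + H(B) − H(A,B).
H(A) = 0.6022, H(B) = 0.6474, H(A,B) = 1.2386.
I(A;B) = 0.6022 + 0.6474 − 1.2386 = 0.0110 nats.

0.0110 nats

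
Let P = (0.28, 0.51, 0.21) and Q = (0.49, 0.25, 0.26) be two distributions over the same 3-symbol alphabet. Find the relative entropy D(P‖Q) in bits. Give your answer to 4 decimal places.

D(P‖Q) = Σ p·log₂(p/q).
  0.28·log₂(0.28/0.49) = -0.22606
  0.51·log₂(0.51/0.25) = 0.52457
  0.21·log₂(0.21/0.26) = -0.06471
D(P‖Q) = 0.2338 bits.

0.2338 bits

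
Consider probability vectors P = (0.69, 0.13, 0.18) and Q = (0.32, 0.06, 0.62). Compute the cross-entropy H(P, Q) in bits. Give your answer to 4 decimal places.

H(P,Q) = −Σ p·log₂ q.
  −0.69·log₂(0.32) = 1.13426
  −0.13·log₂(0.06) = 0.52766
  −0.18·log₂(0.62) = 0.12414
H(P,Q) = 1.7861 bits.

1.7861 bits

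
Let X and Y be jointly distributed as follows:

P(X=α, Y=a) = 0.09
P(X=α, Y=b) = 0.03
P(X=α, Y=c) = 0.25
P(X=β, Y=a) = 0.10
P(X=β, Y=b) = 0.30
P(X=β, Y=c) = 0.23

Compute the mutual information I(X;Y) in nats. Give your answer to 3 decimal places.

0.095 nats

Marginals: p(X) = (0.3700, 0.6300), p(Y) = (0.1900, 0.3300, 0.4800).
I(X;Y) = Σ p(x,y)·ln[p(x,y)/(p(x)p(y))].
  (α,a): 0.09·ln(1.2802) = 0.0222
  (α,b): 0.03·ln(0.2457) = -0.0421
  (α,c): 0.25·ln(1.4077) = 0.0855
  (β,a): 0.10·ln(0.8354) = -0.0180
  (β,b): 0.30·ln(1.4430) = 0.1100
  (β,c): 0.23·ln(0.7606) = -0.0629
Sum = 0.095 nats.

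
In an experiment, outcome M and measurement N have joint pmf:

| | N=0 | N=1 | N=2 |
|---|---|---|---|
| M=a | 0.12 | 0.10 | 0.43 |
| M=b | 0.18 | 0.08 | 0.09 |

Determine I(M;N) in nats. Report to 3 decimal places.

0.082 nats

Marginals: p(M) = (0.6500, 0.3500), p(N) = (0.3000, 0.1800, 0.5200).
I(M;N) = Σ p(x,y)·ln[p(x,y)/(p(x)p(y))].
  (a,0): 0.12·ln(0.6154) = -0.0583
  (a,1): 0.10·ln(0.8547) = -0.0157
  (a,2): 0.43·ln(1.2722) = 0.1035
  (b,0): 0.18·ln(1.7143) = 0.0970
  (b,1): 0.08·ln(1.2698) = 0.0191
  (b,2): 0.09·ln(0.4945) = -0.0634
Sum = 0.082 nats.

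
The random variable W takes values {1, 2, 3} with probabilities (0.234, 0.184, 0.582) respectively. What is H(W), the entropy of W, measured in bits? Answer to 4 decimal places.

1.3942 bits

H(W) = −Σ p·log₂ p.
  −(0.234)·log₂(0.234) = 0.49033
  −(0.184)·log₂(0.184) = 0.44937
  −(0.582)·log₂(0.582) = 0.45449
Sum: 0.49033 + 0.44937 + 0.45449 = 1.3942 bits.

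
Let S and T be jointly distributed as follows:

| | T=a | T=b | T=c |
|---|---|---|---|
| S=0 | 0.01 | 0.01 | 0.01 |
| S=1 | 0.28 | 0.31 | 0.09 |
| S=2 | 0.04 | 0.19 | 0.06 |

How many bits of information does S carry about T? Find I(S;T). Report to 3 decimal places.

Marginals: p(S) = (0.0300, 0.6800, 0.2900), p(T) = (0.3300, 0.5100, 0.1600).
I(S;T) = Σ p(x,y)·log₂[p(x,y)/(p(x)p(y))].
  (0,a): 0.01·log₂(1.0101) = 0.0001
  (0,b): 0.01·log₂(0.6536) = -0.0061
  (0,c): 0.01·log₂(2.0833) = 0.0106
  (1,a): 0.28·log₂(1.2478) = 0.0894
  (1,b): 0.31·log₂(0.8939) = -0.0502
  (1,c): 0.09·log₂(0.8272) = -0.0246
  (2,a): 0.04·log₂(0.4180) = -0.0503
  (2,b): 0.19·log₂(1.2847) = 0.0687
  (2,c): 0.06·log₂(1.2931) = 0.0223
Sum = 0.060 bits.

0.060 bits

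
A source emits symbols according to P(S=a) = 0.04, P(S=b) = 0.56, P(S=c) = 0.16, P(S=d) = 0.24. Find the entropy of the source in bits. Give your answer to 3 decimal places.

H(S) = −Σ p·log₂ p.
  −(0.04)·log₂(0.04) = 0.1858
  −(0.56)·log₂(0.56) = 0.4684
  −(0.16)·log₂(0.16) = 0.4230
  −(0.24)·log₂(0.24) = 0.4941
Sum: 0.1858 + 0.4684 + 0.4230 + 0.4941 = 1.571 bits.

1.571 bits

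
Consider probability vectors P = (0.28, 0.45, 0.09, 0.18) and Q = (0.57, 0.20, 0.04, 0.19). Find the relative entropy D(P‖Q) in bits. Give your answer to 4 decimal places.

D(P‖Q) = Σ p·log₂(p/q).
  0.28·log₂(0.28/0.57) = -0.28715
  0.45·log₂(0.45/0.20) = 0.52647
  0.09·log₂(0.09/0.04) = 0.10529
  0.18·log₂(0.18/0.19) = -0.01404
D(P‖Q) = 0.3306 bits.

0.3306 bits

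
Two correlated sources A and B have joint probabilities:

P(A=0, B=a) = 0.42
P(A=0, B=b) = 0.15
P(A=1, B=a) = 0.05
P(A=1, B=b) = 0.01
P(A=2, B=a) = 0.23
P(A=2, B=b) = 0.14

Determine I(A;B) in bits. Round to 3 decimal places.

Marginals: p(A) = (0.5700, 0.0600, 0.3700), p(B) = (0.7000, 0.3000).
I(A;B) = Σ p(x,y)·log₂[p(x,y)/(p(x)p(y))].
  (0,a): 0.42·log₂(1.0526) = 0.0311
  (0,b): 0.15·log₂(0.8772) = -0.0284
  (1,a): 0.05·log₂(1.1905) = 0.0126
  (1,b): 0.01·log₂(0.5556) = -0.0085
  (2,a): 0.23·log₂(0.8880) = -0.0394
  (2,b): 0.14·log₂(1.2613) = 0.0469
Sum = 0.014 bits.

0.014 bits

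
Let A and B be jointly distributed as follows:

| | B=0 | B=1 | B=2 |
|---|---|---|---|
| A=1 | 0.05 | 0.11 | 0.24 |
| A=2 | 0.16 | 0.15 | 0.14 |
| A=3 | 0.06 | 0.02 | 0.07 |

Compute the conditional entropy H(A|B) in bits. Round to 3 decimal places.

1.374 bits

Marginals: p(A) = (0.4000, 0.4500, 0.1500), p(B) = (0.2700, 0.2800, 0.4500).
H(A|B) = Σ p(B) · H(A|B=·).
  B=0: p=0.2700, H(A|B=0) = 1.3801
  B=1: p=0.2800, H(A|B=1) = 1.2839
  B=2: p=0.4500, H(A|B=2) = 1.4253
Weighted sum = 1.374 bits.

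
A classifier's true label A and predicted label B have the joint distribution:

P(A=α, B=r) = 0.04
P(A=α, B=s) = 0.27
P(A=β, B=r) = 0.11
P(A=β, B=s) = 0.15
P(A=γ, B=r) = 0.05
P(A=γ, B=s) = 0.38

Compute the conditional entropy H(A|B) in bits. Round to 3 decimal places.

Marginals: p(A) = (0.3100, 0.2600, 0.4300), p(B) = (0.2000, 0.8000).
H(A|B) = Σ p(B) · H(A|B=·).
  B=r: p=0.2000, H(A|B=r) = 1.4388
  B=s: p=0.8000, H(A|B=s) = 1.4918
Weighted sum = 1.481 bits.

1.481 bits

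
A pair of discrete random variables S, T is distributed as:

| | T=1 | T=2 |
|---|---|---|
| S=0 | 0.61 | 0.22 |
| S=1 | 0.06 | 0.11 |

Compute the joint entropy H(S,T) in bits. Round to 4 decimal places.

H(S,T) = −Σ p(x,y)·log₂ p(x,y) over all 4 cells.
  cell (0,1): −0.61·log₂0.61 = 0.43500
  cell (0,2): −0.22·log₂0.22 = 0.48057
  cell (1,1): −0.06·log₂0.06 = 0.24353
  cell (1,2): −0.11·log₂0.11 = 0.35029
Sum = 1.5094 bits.

1.5094 bits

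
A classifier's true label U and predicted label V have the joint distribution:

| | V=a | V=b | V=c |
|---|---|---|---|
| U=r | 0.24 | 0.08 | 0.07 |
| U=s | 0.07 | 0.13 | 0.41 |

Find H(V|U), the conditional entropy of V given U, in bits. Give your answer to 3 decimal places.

1.268 bits

Chain rule: H(V|U) = H(U,V) − H(U).
Marginals: p(U) = (0.3900, 0.6100), p(V) = (0.3100, 0.2100, 0.4800).
H(U,V) = 2.2328 bits; H(U) = 0.9648 bits.
H(V|U) = 2.2328 − 0.9648 = 1.268 bits.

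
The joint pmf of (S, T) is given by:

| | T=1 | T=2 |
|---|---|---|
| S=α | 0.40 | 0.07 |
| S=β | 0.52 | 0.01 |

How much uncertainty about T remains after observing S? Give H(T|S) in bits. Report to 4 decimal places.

0.3569 bits

Marginals: p(S) = (0.4700, 0.5300), p(T) = (0.9200, 0.0800).
H(T|S) = Σ p(S) · H(T|S=·).
  S=α: p=0.4700, H(T|S=α) = 0.6072
  S=β: p=0.5300, H(T|S=β) = 0.1350
Weighted sum = 0.3569 bits.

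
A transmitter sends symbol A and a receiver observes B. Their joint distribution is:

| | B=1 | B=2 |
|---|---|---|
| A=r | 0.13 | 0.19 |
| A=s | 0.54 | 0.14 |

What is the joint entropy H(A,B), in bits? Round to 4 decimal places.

1.7150 bits

H(A,B) = −Σ p(x,y)·log₂ p(x,y) over all 4 cells.
  cell (r,1): −0.13·log₂0.13 = 0.38264
  cell (r,2): −0.19·log₂0.19 = 0.45523
  cell (s,1): −0.54·log₂0.54 = 0.48004
  cell (s,2): −0.14·log₂0.14 = 0.39711
Sum = 1.7150 bits.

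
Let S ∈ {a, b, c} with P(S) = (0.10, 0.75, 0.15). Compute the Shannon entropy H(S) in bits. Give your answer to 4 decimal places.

H(S) = −Σ p·log₂ p.
  −(0.10)·log₂(0.10) = 0.33219
  −(0.75)·log₂(0.75) = 0.31128
  −(0.15)·log₂(0.15) = 0.41054
Sum: 0.33219 + 0.31128 + 0.41054 = 1.0540 bits.

1.0540 bits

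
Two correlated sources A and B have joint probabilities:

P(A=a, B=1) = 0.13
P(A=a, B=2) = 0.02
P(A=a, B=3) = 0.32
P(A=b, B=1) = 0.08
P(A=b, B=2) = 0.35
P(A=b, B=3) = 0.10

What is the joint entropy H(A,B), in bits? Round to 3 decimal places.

2.175 bits

H(A,B) = −Σ p(x,y)·log₂ p(x,y) over all 6 cells.
  cell (a,1): −0.13·log₂0.13 = 0.3826
  cell (a,2): −0.02·log₂0.02 = 0.1129
  cell (a,3): −0.32·log₂0.32 = 0.5260
  cell (b,1): −0.08·log₂0.08 = 0.2915
  cell (b,2): −0.35·log₂0.35 = 0.5301
  cell (b,3): −0.10·log₂0.10 = 0.3322
Sum = 2.175 bits.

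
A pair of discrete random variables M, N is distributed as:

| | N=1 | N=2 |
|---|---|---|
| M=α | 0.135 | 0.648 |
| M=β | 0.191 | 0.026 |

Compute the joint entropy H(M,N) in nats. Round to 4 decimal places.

0.9626 nats

H(M,N) = −Σ p(x,y)·ln p(x,y) over all 4 cells.
  cell (α,1): −0.135·ln0.135 = 0.27033
  cell (α,2): −0.648·ln0.648 = 0.28114
  cell (β,1): −0.191·ln0.191 = 0.31620
  cell (β,2): −0.026·ln0.026 = 0.09489
Sum = 0.9626 nats.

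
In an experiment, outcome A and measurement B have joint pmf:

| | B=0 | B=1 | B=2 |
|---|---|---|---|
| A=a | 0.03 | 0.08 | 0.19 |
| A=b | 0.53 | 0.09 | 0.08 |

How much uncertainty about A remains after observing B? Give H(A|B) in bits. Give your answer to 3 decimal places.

0.575 bits

Chain rule: H(A|B) = H(A,B) − H(B).
Marginals: p(A) = (0.3000, 0.7000), p(B) = (0.5600, 0.1700, 0.2700).
H(A,B) = 1.9881 bits; H(B) = 1.4130 bits.
H(A|B) = 1.9881 − 1.4130 = 0.575 bits.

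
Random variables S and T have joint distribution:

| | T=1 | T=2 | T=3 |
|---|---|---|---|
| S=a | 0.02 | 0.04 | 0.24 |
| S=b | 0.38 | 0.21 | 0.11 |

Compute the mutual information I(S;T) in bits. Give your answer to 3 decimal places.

0.294 bits

Marginals: p(S) = (0.3000, 0.7000), p(T) = (0.4000, 0.2500, 0.3500).
I(S;T) = H(S) + H(T) − H(S,T).
H(S) = 0.8813, H(T) = 1.5589, H(S,T) = 2.1463.
I(S;T) = 0.8813 + 1.5589 − 2.1463 = 0.294 bits.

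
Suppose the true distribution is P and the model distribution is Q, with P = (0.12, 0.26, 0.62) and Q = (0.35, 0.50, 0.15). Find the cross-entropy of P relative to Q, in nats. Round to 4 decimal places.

1.4824 nats

H(P,Q) = −Σ p·ln q.
  −0.12·ln(0.35) = 0.12598
  −0.26·ln(0.50) = 0.18022
  −0.62·ln(0.15) = 1.17621
H(P,Q) = 1.4824 nats.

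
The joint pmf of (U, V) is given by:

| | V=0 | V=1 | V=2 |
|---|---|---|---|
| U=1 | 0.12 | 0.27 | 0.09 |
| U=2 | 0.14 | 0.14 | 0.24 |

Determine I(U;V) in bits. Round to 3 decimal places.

0.081 bits

Marginals: p(U) = (0.4800, 0.5200), p(V) = (0.2600, 0.4100, 0.3300).
I(U;V) = Σ p(x,y)·log₂[p(x,y)/(p(x)p(y))].
  (1,0): 0.12·log₂(0.9615) = -0.0068
  (1,1): 0.27·log₂(1.3720) = 0.1232
  (1,2): 0.09·log₂(0.5682) = -0.0734
  (2,0): 0.14·log₂(1.0355) = 0.0070
  (2,1): 0.14·log₂(0.6567) = -0.0849
  (2,2): 0.24·log₂(1.3986) = 0.1162
Sum = 0.081 bits.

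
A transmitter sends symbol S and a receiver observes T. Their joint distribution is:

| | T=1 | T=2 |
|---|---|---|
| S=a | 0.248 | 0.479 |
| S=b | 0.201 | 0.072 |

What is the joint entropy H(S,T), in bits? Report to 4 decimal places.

1.7461 bits

H(S,T) = −Σ p(x,y)·log₂ p(x,y) over all 4 cells.
  cell (a,1): −0.248·log₂0.248 = 0.49887
  cell (a,2): −0.479·log₂0.479 = 0.50865
  cell (b,1): −0.201·log₂0.201 = 0.46526
  cell (b,2): −0.072·log₂0.072 = 0.27330
Sum = 1.7461 bits.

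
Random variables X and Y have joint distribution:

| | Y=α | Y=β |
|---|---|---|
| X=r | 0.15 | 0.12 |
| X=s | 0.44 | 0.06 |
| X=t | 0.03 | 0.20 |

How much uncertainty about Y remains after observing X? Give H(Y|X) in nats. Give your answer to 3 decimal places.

0.458 nats

Chain rule: H(Y|X) = H(X,Y) − H(X).
Marginals: p(X) = (0.2700, 0.5000, 0.2300), p(Y) = (0.6200, 0.3800).
H(X,Y) = 1.4961 nats; H(X) = 1.0381 nats.
H(Y|X) = 1.4961 − 1.0381 = 0.458 nats.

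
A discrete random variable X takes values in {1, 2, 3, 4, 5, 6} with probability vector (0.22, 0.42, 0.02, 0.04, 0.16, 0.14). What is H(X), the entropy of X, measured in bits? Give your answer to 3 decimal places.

2.125 bits

H(X) = −Σ p·log₂ p.
  −(0.22)·log₂(0.22) = 0.4806
  −(0.42)·log₂(0.42) = 0.5256
  −(0.02)·log₂(0.02) = 0.1129
  −(0.04)·log₂(0.04) = 0.1858
  −(0.16)·log₂(0.16) = 0.4230
  −(0.14)·log₂(0.14) = 0.3971
Sum: 0.4806 + 0.5256 + 0.1129 + 0.1858 + 0.4230 + 0.3971 = 2.125 bits.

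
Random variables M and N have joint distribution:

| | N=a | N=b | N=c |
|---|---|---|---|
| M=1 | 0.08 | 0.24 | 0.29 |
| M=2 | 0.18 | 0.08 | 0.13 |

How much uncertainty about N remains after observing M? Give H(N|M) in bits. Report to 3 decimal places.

1.458 bits

Chain rule: H(N|M) = H(M,N) − H(M).
Marginals: p(M) = (0.6100, 0.3900), p(N) = (0.2600, 0.3200, 0.4200).
H(M,N) = 2.4230 bits; H(M) = 0.9648 bits.
H(N|M) = 2.4230 − 0.9648 = 1.458 bits.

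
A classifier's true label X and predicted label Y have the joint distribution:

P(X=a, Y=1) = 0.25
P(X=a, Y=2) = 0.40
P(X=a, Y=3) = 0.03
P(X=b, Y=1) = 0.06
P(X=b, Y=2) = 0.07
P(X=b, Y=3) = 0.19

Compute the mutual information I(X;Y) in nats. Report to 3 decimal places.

0.189 nats

Marginals: p(X) = (0.6800, 0.3200), p(Y) = (0.3100, 0.4700, 0.2200).
I(X;Y) = Σ p(x,y)·ln[p(x,y)/(p(x)p(y))].
  (a,1): 0.25·ln(1.1860) = 0.0426
  (a,2): 0.40·ln(1.2516) = 0.0898
  (a,3): 0.03·ln(0.2005) = -0.0482
  (b,1): 0.06·ln(0.6048) = -0.0302
  (b,2): 0.07·ln(0.4654) = -0.0535
  (b,3): 0.19·ln(2.6989) = 0.1886
Sum = 0.189 nats.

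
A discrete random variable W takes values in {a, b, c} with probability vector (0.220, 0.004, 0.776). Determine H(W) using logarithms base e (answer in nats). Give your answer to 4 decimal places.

H(W) = −Σ p·ln p.
  −(0.220)·ln(0.220) = 0.33311
  −(0.004)·ln(0.004) = 0.02209
  −(0.776)·ln(0.776) = 0.19680
Sum: 0.33311 + 0.02209 + 0.19680 = 0.5520 nats.

0.5520 nats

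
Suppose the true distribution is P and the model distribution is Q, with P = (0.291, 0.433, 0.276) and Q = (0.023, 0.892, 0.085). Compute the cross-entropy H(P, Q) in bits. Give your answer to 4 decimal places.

2.6366 bits

H(P,Q) = −Σ p·log₂ q.
  −0.291·log₂(0.023) = 1.58369
  −0.433·log₂(0.892) = 0.07139
  −0.276·log₂(0.085) = 0.98156
H(P,Q) = 2.6366 bits.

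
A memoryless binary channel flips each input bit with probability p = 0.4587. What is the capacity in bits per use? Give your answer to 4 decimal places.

Binary symmetric channel: C = 1 − h₂(ε) where h₂ is the binary entropy function.
h₂(0.4587) = −0.4587·log₂0.4587 − 0.5413·log₂0.5413 = 0.9951.
C = 1 − 0.9951 = 0.0049 bits per channel use.

0.0049 bits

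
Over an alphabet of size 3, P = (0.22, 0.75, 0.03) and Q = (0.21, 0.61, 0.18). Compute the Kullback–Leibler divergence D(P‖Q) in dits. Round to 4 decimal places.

D(P‖Q) = Σ p·log₁₀(p/q).
  0.22·log₁₀(0.22/0.21) = 0.00444
  0.75·log₁₀(0.75/0.61) = 0.06730
  0.03·log₁₀(0.03/0.18) = -0.02334
D(P‖Q) = 0.0484 dits.

0.0484 dits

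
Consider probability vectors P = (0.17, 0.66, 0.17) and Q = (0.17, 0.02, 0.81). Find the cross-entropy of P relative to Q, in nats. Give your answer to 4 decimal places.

2.9190 nats

H(P,Q) = −Σ p·ln q.
  −0.17·ln(0.17) = 0.30123
  −0.66·ln(0.02) = 2.58194
  −0.17·ln(0.81) = 0.03582
H(P,Q) = 2.9190 nats.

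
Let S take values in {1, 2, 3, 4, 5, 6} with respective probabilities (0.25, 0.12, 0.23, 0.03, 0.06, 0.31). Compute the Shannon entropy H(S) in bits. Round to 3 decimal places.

2.274 bits

H(S) = −Σ p·log₂ p.
  −(0.25)·log₂(0.25) = 0.5000
  −(0.12)·log₂(0.12) = 0.3671
  −(0.23)·log₂(0.23) = 0.4877
  −(0.03)·log₂(0.03) = 0.1518
  −(0.06)·log₂(0.06) = 0.2435
  −(0.31)·log₂(0.31) = 0.5238
Sum: 0.5000 + 0.3671 + 0.4877 + 0.1518 + 0.2435 + 0.5238 = 2.274 bits.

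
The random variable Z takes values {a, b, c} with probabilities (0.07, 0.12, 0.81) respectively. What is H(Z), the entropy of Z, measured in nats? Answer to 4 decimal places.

0.6113 nats

H(Z) = −Σ p·ln p.
  −(0.07)·ln(0.07) = 0.18615
  −(0.12)·ln(0.12) = 0.25443
  −(0.81)·ln(0.81) = 0.17068
Sum: 0.18615 + 0.25443 + 0.17068 = 0.6113 nats.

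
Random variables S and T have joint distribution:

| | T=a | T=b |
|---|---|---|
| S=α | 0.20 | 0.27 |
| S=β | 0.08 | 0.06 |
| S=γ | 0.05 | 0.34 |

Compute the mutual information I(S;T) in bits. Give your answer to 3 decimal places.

0.099 bits

Marginals: p(S) = (0.4700, 0.1400, 0.3900), p(T) = (0.3300, 0.6700).
I(S;T) = H(S) + H(T) − H(S,T).
H(S) = 1.4389, H(T) = 0.9149, H(S,T) = 2.2547.
I(S;T) = 1.4389 + 0.9149 − 2.2547 = 0.099 bits.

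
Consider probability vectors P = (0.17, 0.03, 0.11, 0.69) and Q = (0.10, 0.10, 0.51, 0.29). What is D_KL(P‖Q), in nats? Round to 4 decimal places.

0.4835 nats

D(P‖Q) = Σ p·ln(p/q).
  0.17·ln(0.17/0.10) = 0.09021
  0.03·ln(0.03/0.10) = -0.03612
  0.11·ln(0.11/0.51) = -0.16873
  0.69·ln(0.69/0.29) = 0.59810
D(P‖Q) = 0.4835 nats.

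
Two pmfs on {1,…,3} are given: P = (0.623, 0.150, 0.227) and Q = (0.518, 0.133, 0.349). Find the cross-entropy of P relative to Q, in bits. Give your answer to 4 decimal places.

H(P,Q) = −Σ p·log₂ q.
  −0.623·log₂(0.518) = 0.59121
  −0.150·log₂(0.133) = 0.43658
  −0.227·log₂(0.349) = 0.34475
H(P,Q) = 1.3725 bits.

1.3725 bits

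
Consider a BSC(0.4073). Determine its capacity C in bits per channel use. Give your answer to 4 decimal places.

Binary symmetric channel: C = 1 − h₂(ε) where h₂ is the binary entropy function.
h₂(0.4073) = −0.4073·log₂0.4073 − 0.5927·log₂0.5927 = 0.9751.
C = 1 − 0.9751 = 0.0249 bits per channel use.

0.0249 bits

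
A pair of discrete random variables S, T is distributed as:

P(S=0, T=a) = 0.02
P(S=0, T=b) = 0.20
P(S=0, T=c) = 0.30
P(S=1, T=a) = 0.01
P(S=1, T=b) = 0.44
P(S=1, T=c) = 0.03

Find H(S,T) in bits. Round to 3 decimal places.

H(S,T) = −Σ p(x,y)·log₂ p(x,y) over all 6 cells.
  cell (0,a): −0.02·log₂0.02 = 0.1129
  cell (0,b): −0.20·log₂0.20 = 0.4644
  cell (0,c): −0.30·log₂0.30 = 0.5211
  cell (1,a): −0.01·log₂0.01 = 0.0664
  cell (1,b): −0.44·log₂0.44 = 0.5211
  cell (1,c): −0.03·log₂0.03 = 0.1518
Sum = 1.838 bits.

1.838 bits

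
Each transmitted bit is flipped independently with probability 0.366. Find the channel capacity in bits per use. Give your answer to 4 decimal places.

Binary symmetric channel: C = 1 − h₂(ε) where h₂ is the binary entropy function.
h₂(0.366) = −0.366·log₂0.366 − 0.634·log₂0.634 = 0.9476.
C = 1 − 0.9476 = 0.0524 bits per channel use.

0.0524 bits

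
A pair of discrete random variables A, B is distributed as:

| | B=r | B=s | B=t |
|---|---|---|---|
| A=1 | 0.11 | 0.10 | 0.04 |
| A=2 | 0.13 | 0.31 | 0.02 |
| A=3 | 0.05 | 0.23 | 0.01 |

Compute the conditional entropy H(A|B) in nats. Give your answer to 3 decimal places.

Marginals: p(A) = (0.2500, 0.4600, 0.2900), p(B) = (0.2900, 0.6400, 0.0700).
H(A|B) = Σ p(B) · H(A|B=·).
  B=r: p=0.2900, H(A|B=r) = 1.0305
  B=s: p=0.6400, H(A|B=s) = 1.0089
  B=t: p=0.0700, H(A|B=t) = 0.9557
Weighted sum = 1.011 nats.

1.011 nats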